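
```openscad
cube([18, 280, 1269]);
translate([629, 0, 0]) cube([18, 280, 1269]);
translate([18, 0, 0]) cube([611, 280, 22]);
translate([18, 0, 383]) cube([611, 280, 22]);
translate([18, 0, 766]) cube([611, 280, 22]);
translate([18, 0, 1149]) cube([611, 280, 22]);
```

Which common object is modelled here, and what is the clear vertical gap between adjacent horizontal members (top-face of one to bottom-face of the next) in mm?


A bookshelf. The clear shelf gap is 361 mm.

Two tall side panels with 4 horizontal boards between them — a bookshelf. The first two shelf undersides are at z = 0 and z = 383; with shelf thickness 22, the clear gap is 383 − 0 − 22 = 361 mm.


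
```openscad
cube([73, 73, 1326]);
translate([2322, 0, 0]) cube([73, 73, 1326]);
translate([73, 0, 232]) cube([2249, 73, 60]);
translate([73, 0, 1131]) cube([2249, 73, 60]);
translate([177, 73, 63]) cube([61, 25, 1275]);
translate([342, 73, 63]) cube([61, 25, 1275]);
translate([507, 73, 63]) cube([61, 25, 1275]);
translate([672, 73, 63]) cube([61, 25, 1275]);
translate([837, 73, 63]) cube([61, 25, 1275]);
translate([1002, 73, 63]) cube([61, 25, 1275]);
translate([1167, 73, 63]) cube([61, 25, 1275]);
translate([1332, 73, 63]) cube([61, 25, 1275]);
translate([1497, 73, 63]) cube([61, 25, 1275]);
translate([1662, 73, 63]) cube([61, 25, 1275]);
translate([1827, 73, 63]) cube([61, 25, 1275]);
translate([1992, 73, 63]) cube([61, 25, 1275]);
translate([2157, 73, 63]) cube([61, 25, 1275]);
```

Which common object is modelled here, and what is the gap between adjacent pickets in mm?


A fence section. The picket gap is 104 mm.

Two posts, two rails, 13 pickets — a fence section. Span 2249 mm holds 13 pickets of 61 mm with 14 equal gaps: ⌊(2249 − 13·61) / 14⌋ = 104 mm.


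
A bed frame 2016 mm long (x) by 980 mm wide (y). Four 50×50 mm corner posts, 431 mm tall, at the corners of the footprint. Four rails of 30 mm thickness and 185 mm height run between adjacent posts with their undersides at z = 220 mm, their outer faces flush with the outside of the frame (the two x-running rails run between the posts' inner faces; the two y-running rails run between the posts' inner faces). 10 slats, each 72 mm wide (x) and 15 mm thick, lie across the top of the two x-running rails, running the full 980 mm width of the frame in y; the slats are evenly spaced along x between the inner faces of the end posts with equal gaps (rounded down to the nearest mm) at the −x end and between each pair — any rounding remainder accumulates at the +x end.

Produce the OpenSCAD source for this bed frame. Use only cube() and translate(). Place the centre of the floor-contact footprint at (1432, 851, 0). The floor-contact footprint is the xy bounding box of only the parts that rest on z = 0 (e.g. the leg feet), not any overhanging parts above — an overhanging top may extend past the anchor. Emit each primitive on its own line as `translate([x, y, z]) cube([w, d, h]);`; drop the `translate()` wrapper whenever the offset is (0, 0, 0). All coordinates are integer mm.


translate([424, 361, 0]) cube([50, 50, 431]);
translate([424, 1291, 0]) cube([50, 50, 431]);
translate([2390, 361, 0]) cube([50, 50, 431]);
translate([2390, 1291, 0]) cube([50, 50, 431]);
translate([474, 361, 220]) cube([1916, 30, 185]);
translate([474, 1311, 220]) cube([1916, 30, 185]);
translate([424, 411, 220]) cube([30, 880, 185]);
translate([2410, 411, 220]) cube([30, 880, 185]);
translate([582, 361, 405]) cube([72, 980, 15]);
translate([762, 361, 405]) cube([72, 980, 15]);
translate([942, 361, 405]) cube([72, 980, 15]);
translate([1122, 361, 405]) cube([72, 980, 15]);
translate([1302, 361, 405]) cube([72, 980, 15]);
translate([1482, 361, 405]) cube([72, 980, 15]);
translate([1662, 361, 405]) cube([72, 980, 15]);
translate([1842, 361, 405]) cube([72, 980, 15]);
translate([2022, 361, 405]) cube([72, 980, 15]);
translate([2202, 361, 405]) cube([72, 980, 15]);


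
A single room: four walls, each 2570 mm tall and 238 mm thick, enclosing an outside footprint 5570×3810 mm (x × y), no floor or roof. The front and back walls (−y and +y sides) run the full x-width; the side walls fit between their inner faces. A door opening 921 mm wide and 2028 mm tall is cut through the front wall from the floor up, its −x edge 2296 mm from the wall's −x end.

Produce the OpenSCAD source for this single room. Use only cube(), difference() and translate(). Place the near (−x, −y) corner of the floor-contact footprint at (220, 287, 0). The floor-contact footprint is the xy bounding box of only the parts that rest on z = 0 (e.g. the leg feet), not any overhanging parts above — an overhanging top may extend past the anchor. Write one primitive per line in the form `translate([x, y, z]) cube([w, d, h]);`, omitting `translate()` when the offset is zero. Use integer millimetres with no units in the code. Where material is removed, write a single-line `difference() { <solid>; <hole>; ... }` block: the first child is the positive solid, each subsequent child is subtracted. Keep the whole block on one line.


difference() { translate([220, 287, 0]) cube([5570, 238, 2570]); translate([2516, 287, 0]) cube([921, 238, 2028]); }
translate([220, 3859, 0]) cube([5570, 238, 2570]);
translate([220, 525, 0]) cube([238, 3334, 2570]);
translate([5552, 525, 0]) cube([238, 3334, 2570]);


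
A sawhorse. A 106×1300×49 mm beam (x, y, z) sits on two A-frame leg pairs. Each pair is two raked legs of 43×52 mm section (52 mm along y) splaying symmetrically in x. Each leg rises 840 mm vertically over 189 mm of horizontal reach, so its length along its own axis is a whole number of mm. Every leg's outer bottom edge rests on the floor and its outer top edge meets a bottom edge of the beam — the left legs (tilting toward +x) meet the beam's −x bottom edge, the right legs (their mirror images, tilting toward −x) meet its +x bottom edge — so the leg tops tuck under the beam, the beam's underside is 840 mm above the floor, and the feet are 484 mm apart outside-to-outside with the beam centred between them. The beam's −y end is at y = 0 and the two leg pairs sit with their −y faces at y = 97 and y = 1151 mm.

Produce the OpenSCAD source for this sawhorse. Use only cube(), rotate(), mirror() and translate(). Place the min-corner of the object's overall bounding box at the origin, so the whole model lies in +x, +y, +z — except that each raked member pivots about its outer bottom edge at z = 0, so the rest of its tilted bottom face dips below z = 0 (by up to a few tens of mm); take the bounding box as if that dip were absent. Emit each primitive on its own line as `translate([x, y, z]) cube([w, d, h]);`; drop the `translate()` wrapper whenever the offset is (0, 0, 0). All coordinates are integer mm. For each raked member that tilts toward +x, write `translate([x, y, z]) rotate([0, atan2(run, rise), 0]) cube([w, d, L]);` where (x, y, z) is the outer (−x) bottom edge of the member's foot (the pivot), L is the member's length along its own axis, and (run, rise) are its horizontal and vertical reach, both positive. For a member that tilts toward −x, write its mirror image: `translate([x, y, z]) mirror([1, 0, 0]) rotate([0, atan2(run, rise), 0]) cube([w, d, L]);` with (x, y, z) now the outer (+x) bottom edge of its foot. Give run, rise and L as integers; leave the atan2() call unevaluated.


translate([189, 0, 840]) cube([106, 1300, 49]);
translate([0, 97, 0]) rotate([0, atan2(189, 840), 0]) cube([43, 52, 861]);
translate([484, 97, 0]) mirror([1, 0, 0]) rotate([0, atan2(189, 840), 0]) cube([43, 52, 861]);
translate([0, 1151, 0]) rotate([0, atan2(189, 840), 0]) cube([43, 52, 861]);
translate([484, 1151, 0]) mirror([1, 0, 0]) rotate([0, atan2(189, 840), 0]) cube([43, 52, 861]);


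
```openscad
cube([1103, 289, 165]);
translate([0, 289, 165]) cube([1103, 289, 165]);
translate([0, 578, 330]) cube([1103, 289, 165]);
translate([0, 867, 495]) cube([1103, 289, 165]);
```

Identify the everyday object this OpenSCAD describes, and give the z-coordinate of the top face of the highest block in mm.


A staircase. The total rise is 660 mm.

4 identical blocks, each offset up and back from the previous — a staircase. Each step is 165 mm tall and there are 4 of them, so the total rise is 4 × 165 = 660 mm.


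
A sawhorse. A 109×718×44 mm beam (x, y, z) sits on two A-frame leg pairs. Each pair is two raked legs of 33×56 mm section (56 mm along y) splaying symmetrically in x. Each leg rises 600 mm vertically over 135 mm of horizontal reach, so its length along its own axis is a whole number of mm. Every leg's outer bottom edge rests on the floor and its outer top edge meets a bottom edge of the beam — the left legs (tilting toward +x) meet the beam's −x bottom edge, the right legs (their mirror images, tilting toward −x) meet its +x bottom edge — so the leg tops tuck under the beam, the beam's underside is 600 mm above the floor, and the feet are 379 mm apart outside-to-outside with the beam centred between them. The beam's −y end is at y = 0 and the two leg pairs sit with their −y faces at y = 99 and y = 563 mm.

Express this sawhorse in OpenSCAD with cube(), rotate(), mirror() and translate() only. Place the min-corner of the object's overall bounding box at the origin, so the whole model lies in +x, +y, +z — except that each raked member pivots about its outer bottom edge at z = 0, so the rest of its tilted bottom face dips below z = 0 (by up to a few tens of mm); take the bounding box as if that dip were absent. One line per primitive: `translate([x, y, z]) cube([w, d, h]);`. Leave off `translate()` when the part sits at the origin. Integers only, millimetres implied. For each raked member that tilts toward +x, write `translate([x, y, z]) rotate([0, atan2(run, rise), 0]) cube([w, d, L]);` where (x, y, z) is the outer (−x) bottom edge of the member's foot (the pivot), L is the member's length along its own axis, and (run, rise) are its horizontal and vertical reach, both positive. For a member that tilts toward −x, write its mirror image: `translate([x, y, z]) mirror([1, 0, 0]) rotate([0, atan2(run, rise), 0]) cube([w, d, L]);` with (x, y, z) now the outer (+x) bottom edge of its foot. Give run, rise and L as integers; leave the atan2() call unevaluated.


translate([135, 0, 600]) cube([109, 718, 44]);
translate([0, 99, 0]) rotate([0, atan2(135, 600), 0]) cube([33, 56, 615]);
translate([379, 99, 0]) mirror([1, 0, 0]) rotate([0, atan2(135, 600), 0]) cube([33, 56, 615]);
translate([0, 563, 0]) rotate([0, atan2(135, 600), 0]) cube([33, 56, 615]);
translate([379, 563, 0]) mirror([1, 0, 0]) rotate([0, atan2(135, 600), 0]) cube([33, 56, 615]);


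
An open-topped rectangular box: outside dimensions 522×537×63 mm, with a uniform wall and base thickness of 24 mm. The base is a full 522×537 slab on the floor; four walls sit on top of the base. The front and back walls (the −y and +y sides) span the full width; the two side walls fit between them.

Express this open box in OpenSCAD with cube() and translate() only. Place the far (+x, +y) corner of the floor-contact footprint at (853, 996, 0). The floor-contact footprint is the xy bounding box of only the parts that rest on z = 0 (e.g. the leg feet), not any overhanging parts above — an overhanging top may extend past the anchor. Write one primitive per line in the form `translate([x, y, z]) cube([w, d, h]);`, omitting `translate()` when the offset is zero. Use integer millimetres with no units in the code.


translate([331, 459, 0]) cube([522, 537, 24]);
translate([331, 459, 24]) cube([522, 24, 39]);
translate([331, 972, 24]) cube([522, 24, 39]);
translate([331, 483, 24]) cube([24, 489, 39]);
translate([829, 483, 24]) cube([24, 489, 39]);


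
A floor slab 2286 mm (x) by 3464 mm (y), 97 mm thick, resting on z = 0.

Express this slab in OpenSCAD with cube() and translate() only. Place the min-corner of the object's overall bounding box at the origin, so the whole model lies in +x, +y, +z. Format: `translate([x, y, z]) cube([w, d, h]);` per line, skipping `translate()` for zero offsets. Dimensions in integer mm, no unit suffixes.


cube([2286, 3464, 97]);


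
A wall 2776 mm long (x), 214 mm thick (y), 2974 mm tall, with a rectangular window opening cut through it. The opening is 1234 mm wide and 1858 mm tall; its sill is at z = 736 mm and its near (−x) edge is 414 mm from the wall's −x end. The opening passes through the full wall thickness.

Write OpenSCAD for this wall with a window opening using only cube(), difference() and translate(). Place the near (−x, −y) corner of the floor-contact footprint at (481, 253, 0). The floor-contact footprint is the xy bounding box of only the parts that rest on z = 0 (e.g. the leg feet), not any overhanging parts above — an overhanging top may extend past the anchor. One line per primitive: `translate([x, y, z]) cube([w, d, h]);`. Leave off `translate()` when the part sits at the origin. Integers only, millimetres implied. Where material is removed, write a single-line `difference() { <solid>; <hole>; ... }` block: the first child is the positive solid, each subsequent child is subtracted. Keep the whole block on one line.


difference() { translate([481, 253, 0]) cube([2776, 214, 2974]); translate([895, 253, 736]) cube([1234, 214, 1858]); }


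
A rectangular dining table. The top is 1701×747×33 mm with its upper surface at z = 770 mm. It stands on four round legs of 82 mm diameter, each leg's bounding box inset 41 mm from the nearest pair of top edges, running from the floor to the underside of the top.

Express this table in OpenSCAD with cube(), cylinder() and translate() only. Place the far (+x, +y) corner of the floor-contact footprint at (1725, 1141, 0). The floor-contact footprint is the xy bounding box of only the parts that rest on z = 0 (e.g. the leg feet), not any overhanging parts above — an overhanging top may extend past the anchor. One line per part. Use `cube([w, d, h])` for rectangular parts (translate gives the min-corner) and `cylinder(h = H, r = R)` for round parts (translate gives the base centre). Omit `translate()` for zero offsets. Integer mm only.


translate([65, 435, 737]) cube([1701, 747, 33]);
translate([147, 517, 0]) cylinder(h = 737, r = 41);
translate([1684, 517, 0]) cylinder(h = 737, r = 41);
translate([147, 1100, 0]) cylinder(h = 737, r = 41);
translate([1684, 1100, 0]) cylinder(h = 737, r = 41);


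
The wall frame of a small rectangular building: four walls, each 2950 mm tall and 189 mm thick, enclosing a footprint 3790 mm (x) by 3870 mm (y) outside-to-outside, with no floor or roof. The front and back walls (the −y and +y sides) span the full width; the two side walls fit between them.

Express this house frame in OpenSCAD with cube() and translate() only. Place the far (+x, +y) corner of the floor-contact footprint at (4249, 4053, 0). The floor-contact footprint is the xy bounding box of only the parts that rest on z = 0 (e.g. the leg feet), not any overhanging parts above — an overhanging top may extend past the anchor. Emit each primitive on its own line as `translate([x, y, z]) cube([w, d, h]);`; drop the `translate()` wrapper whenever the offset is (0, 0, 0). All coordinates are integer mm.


translate([459, 183, 0]) cube([3790, 189, 2950]);
translate([459, 3864, 0]) cube([3790, 189, 2950]);
translate([459, 372, 0]) cube([189, 3492, 2950]);
translate([4060, 372, 0]) cube([189, 3492, 2950]);


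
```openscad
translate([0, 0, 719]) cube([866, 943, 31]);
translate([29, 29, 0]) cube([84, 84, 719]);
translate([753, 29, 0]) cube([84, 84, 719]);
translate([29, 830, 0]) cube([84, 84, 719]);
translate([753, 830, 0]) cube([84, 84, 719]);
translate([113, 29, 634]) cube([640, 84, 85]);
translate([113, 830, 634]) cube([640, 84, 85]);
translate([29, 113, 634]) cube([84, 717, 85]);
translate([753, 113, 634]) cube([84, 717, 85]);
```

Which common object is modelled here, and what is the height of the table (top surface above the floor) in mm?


A table. The table height is 750 mm.

A 866×943×31 slab sits at z = 719 on four 84 mm square posts — a table. The top surface is at 719 + 31 = 750 mm.


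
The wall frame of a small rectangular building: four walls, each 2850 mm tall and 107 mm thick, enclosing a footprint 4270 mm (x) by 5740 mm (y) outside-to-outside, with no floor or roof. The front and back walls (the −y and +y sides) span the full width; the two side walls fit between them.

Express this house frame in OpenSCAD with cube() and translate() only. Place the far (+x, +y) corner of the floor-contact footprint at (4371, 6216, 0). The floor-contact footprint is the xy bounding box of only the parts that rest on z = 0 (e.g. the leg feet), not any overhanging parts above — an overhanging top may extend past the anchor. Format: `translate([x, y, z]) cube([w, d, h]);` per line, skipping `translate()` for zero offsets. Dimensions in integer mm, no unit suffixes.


translate([101, 476, 0]) cube([4270, 107, 2850]);
translate([101, 6109, 0]) cube([4270, 107, 2850]);
translate([101, 583, 0]) cube([107, 5526, 2850]);
translate([4264, 583, 0]) cube([107, 5526, 2850]);


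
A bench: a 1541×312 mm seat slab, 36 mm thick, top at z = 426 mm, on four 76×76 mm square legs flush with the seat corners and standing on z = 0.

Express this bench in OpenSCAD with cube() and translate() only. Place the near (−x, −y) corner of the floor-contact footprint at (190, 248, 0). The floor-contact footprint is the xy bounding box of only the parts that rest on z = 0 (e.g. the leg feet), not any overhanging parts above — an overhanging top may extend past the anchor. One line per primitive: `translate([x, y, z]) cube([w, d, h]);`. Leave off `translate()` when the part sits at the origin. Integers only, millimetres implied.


translate([190, 248, 390]) cube([1541, 312, 36]);
translate([190, 248, 0]) cube([76, 76, 390]);
translate([190, 484, 0]) cube([76, 76, 390]);
translate([1655, 248, 0]) cube([76, 76, 390]);
translate([1655, 484, 0]) cube([76, 76, 390]);


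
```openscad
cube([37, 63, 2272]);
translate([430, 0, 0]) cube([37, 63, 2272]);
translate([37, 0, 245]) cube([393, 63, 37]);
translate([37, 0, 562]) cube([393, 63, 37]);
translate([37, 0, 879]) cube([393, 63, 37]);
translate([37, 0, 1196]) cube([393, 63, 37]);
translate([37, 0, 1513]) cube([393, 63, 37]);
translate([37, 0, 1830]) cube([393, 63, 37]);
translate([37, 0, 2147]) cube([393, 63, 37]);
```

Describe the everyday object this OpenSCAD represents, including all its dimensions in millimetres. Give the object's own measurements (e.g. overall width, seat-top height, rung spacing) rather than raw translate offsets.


A straight ladder. Two 37×63 mm vertical rails, 2272 mm tall, stand 467 mm apart (outside-to-outside) with their front faces coplanar on the −y side. 7 rungs, each 63 mm deep and 37 mm tall, span between the inner faces of the rails, front faces flush with the rails. The lowest rung's underside is at z = 245 mm and rungs are spaced 317 mm apart (underside to underside).


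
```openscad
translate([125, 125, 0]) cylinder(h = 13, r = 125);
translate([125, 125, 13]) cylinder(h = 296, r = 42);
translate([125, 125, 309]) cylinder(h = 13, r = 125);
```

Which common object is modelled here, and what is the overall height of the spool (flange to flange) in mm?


A spool. The overall height is 322 mm.

Three coaxial cylinders, large–small–large — a spool. Two 13 mm flanges and a 296 mm core give 13 + 296 + 13 = 322 mm.


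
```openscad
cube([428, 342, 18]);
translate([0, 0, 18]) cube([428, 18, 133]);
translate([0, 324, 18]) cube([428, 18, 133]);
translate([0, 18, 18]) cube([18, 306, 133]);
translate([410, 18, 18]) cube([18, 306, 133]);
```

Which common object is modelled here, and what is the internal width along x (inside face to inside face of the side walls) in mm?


An open box. The internal width is 392 mm.

A 428×342 base slab with four walls standing on it — an open box. The base is 428 mm wide and the walls are 18 mm thick, so the internal width is 428 − 2 × 18 = 392 mm.


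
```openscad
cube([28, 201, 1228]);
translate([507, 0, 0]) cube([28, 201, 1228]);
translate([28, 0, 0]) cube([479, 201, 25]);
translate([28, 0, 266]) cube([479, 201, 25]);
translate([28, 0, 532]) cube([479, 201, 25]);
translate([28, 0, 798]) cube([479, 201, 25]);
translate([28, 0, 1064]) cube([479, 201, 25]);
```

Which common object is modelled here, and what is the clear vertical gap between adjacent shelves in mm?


A bookshelf. The clear shelf gap is 241 mm.

Two tall side panels with 5 horizontal boards between them — a bookshelf. The first two shelf undersides are at z = 0 and z = 266; with shelf thickness 25, the clear gap is 266 − 0 − 25 = 241 mm.


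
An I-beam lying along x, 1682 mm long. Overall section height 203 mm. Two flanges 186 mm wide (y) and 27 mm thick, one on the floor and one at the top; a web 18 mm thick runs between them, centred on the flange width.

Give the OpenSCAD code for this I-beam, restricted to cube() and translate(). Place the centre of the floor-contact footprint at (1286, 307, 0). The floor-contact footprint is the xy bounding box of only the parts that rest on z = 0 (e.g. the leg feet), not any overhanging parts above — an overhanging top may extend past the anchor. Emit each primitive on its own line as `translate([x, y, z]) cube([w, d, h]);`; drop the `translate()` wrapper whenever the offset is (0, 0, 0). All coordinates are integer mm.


translate([445, 214, 0]) cube([1682, 186, 27]);
translate([445, 298, 27]) cube([1682, 18, 149]);
translate([445, 214, 176]) cube([1682, 186, 27]);


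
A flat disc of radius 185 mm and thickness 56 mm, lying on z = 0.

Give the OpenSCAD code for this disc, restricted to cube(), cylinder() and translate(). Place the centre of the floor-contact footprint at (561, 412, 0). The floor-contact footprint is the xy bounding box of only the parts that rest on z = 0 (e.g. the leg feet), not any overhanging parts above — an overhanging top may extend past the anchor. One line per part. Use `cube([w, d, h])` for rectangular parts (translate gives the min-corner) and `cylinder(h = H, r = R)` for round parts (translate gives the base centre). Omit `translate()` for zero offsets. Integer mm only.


translate([561, 412, 0]) cylinder(h = 56, r = 185);


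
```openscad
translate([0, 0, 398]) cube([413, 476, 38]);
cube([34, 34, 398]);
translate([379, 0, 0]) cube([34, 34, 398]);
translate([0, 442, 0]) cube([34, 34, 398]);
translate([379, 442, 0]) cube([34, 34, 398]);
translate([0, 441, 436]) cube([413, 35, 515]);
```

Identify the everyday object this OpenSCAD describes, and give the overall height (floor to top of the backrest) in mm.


A chair. The overall height is 951 mm.

A slab on four corner posts with a tall panel at the back — a chair. The seat slab sits at z = 398 with thickness 38, and the 515 mm backrest starts at the seat top, so the overall height is 398 + 38 + 515 = 951 mm.


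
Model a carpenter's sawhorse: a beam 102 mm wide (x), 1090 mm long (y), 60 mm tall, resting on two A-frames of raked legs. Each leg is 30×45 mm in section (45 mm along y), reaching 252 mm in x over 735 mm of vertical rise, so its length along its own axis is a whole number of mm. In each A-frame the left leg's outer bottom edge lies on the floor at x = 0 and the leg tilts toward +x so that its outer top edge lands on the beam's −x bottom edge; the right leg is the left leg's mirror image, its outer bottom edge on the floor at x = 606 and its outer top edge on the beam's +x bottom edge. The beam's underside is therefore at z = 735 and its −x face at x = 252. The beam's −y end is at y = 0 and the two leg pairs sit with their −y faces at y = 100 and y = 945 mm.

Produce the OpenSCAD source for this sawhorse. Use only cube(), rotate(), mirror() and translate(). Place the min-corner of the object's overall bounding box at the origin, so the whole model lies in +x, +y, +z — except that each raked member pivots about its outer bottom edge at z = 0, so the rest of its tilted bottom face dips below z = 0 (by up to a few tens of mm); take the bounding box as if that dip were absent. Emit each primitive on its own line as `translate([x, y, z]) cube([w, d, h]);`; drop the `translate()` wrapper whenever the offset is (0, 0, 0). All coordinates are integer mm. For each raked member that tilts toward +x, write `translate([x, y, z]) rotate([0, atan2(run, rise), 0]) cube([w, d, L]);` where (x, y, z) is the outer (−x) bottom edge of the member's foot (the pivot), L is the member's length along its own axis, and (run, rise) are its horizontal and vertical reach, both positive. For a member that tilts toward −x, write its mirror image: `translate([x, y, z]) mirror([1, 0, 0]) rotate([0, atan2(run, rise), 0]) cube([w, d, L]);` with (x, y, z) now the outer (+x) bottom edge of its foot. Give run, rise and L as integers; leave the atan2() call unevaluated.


// leg length = √(252² + 735²) = 777
// right-leg outer foot x = 2·252 + 102 = 606
// beam min-corner = (252, 0, 735)
translate([252, 0, 735]) cube([102, 1090, 60]);
translate([0, 100, 0]) rotate([0, atan2(252, 735), 0]) cube([30, 45, 777]);
translate([606, 100, 0]) mirror([1, 0, 0]) rotate([0, atan2(252, 735), 0]) cube([30, 45, 777]);
translate([0, 945, 0]) rotate([0, atan2(252, 735), 0]) cube([30, 45, 777]);
translate([606, 945, 0]) mirror([1, 0, 0]) rotate([0, atan2(252, 735), 0]) cube([30, 45, 777]);


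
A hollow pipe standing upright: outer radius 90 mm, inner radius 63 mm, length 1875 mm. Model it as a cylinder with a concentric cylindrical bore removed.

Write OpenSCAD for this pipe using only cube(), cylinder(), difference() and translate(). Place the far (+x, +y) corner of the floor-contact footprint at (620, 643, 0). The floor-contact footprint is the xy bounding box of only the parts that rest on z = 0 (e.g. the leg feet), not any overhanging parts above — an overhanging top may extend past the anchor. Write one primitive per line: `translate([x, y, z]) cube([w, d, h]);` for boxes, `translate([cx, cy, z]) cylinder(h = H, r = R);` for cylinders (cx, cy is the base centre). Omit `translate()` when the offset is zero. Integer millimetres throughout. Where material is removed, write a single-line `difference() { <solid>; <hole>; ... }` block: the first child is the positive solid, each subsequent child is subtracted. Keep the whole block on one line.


difference() { translate([530, 553, 0]) cylinder(h = 1875, r = 90); translate([530, 553, 0]) cylinder(h = 1875, r = 63); }


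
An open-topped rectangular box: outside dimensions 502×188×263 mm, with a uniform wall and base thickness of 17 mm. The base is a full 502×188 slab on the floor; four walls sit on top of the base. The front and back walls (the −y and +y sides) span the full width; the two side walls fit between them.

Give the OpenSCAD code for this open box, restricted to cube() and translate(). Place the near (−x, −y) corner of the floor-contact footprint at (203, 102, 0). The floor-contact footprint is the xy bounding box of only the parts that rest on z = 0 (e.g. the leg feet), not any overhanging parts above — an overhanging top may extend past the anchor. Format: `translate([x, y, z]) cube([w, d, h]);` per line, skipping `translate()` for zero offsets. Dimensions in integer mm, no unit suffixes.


translate([203, 102, 0]) cube([502, 188, 17]);
translate([203, 102, 17]) cube([502, 17, 246]);
translate([203, 273, 17]) cube([502, 17, 246]);
translate([203, 119, 17]) cube([17, 154, 246]);
translate([688, 119, 17]) cube([17, 154, 246]);


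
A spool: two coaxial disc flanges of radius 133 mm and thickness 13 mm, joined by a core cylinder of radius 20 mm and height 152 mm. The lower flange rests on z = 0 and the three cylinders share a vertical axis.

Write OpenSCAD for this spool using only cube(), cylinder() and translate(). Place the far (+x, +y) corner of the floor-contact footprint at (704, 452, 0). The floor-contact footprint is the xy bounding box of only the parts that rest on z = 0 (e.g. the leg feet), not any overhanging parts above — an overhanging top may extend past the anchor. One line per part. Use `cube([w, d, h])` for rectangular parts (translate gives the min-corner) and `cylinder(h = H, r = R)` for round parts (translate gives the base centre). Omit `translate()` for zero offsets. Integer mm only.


translate([571, 319, 0]) cylinder(h = 13, r = 133);
translate([571, 319, 13]) cylinder(h = 152, r = 20);
translate([571, 319, 165]) cylinder(h = 13, r = 133);


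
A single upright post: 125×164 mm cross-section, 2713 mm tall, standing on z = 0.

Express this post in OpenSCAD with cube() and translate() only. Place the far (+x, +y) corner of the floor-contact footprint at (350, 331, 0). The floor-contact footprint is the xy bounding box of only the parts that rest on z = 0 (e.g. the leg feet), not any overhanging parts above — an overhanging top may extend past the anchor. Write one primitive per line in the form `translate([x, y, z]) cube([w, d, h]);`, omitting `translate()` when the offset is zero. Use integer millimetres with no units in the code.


translate([225, 167, 0]) cube([125, 164, 2713]);


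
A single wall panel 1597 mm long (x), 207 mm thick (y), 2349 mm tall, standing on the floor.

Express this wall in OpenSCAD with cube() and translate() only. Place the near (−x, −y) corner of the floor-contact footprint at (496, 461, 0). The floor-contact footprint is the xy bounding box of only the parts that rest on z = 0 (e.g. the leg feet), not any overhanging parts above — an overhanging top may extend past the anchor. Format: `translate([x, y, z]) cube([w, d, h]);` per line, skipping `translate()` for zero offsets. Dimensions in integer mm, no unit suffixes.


translate([496, 461, 0]) cube([1597, 207, 2349]);


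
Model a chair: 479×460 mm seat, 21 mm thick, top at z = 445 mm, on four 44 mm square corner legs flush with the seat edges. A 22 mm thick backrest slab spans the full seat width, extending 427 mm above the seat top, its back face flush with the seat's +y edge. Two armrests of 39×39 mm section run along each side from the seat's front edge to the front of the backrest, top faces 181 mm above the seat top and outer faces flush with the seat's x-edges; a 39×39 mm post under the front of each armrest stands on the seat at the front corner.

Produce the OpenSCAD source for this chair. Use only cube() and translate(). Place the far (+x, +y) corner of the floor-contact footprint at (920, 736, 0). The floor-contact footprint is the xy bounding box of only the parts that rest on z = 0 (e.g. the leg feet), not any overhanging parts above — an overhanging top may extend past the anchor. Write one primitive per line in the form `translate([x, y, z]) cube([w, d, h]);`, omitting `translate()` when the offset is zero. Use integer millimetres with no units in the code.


translate([441, 276, 424]) cube([479, 460, 21]);
translate([441, 276, 0]) cube([44, 44, 424]);
translate([876, 276, 0]) cube([44, 44, 424]);
translate([441, 692, 0]) cube([44, 44, 424]);
translate([876, 692, 0]) cube([44, 44, 424]);
translate([441, 714, 445]) cube([479, 22, 427]);
translate([441, 276, 587]) cube([39, 438, 39]);
translate([881, 276, 587]) cube([39, 438, 39]);
translate([441, 276, 445]) cube([39, 39, 142]);
translate([881, 276, 445]) cube([39, 39, 142]);


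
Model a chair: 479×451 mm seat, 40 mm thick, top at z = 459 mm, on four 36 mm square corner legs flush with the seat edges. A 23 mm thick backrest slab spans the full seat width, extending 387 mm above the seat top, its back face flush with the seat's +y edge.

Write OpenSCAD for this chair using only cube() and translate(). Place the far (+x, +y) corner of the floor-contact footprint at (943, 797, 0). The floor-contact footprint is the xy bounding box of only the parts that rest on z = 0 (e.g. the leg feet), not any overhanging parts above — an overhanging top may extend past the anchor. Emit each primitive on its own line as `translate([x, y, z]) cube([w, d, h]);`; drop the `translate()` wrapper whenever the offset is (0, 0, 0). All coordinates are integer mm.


// leg_h = 459 - 40 = 419
translate([464, 346, 419]) cube([479, 451, 40]);
translate([464, 346, 0]) cube([36, 36, 419]);
translate([907, 346, 0]) cube([36, 36, 419]);
translate([464, 761, 0]) cube([36, 36, 419]);
translate([907, 761, 0]) cube([36, 36, 419]);
translate([464, 774, 459]) cube([479, 23, 387]);


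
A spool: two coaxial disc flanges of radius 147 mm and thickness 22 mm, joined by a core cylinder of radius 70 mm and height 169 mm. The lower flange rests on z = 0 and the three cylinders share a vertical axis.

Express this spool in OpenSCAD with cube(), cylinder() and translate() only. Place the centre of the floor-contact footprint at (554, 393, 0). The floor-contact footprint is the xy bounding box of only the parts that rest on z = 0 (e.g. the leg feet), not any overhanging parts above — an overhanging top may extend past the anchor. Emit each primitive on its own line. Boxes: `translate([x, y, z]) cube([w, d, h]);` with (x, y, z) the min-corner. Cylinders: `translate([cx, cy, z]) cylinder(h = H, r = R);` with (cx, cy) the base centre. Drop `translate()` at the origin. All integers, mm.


translate([554, 393, 0]) cylinder(h = 22, r = 147);
translate([554, 393, 22]) cylinder(h = 169, r = 70);
translate([554, 393, 191]) cylinder(h = 22, r = 147);


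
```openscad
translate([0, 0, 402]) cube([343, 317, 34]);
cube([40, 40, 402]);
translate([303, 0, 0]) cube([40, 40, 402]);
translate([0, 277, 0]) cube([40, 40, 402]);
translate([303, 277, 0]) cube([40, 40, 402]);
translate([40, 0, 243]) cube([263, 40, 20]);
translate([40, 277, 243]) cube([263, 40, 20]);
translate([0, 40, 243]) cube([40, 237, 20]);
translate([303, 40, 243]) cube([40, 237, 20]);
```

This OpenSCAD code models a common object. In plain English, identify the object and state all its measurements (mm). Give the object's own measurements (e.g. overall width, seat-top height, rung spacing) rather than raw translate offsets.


A four-legged stool. The seat is a 343×317×34 mm slab whose top surface is at z = 436 mm; four square legs, each 40×40 mm in cross-section, run from the floor (z = 0) to the underside of the seat, each flush with a corner of the seat. Four stretchers, 40 mm wide and 20 mm tall, connect adjacent legs with their undersides at z = 243 mm, each running between the inner faces of the legs it joins and aligned with the legs' outer faces on the other axis.


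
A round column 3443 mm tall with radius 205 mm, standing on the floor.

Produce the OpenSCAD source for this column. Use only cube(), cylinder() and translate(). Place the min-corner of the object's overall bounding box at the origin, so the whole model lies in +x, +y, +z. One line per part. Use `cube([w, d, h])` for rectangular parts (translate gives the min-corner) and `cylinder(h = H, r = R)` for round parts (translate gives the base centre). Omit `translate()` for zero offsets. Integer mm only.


translate([205, 205, 0]) cylinder(h = 3443, r = 205);


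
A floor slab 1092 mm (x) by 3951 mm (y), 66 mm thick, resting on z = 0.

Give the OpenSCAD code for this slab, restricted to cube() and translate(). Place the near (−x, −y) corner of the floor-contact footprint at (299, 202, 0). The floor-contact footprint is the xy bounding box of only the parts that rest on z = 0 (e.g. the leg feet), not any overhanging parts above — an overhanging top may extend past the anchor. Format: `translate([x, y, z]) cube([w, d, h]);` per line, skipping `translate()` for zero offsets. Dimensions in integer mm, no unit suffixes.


translate([299, 202, 0]) cube([1092, 3951, 66]);


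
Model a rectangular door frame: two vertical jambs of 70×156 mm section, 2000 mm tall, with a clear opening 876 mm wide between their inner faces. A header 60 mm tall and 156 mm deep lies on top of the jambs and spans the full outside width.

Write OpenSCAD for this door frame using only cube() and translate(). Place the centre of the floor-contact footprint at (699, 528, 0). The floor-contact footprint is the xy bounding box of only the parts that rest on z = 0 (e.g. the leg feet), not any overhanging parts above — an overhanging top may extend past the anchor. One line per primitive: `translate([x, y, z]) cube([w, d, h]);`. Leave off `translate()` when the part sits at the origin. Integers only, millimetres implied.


translate([191, 450, 0]) cube([70, 156, 2000]);
translate([1137, 450, 0]) cube([70, 156, 2000]);
translate([191, 450, 2000]) cube([1016, 156, 60]);


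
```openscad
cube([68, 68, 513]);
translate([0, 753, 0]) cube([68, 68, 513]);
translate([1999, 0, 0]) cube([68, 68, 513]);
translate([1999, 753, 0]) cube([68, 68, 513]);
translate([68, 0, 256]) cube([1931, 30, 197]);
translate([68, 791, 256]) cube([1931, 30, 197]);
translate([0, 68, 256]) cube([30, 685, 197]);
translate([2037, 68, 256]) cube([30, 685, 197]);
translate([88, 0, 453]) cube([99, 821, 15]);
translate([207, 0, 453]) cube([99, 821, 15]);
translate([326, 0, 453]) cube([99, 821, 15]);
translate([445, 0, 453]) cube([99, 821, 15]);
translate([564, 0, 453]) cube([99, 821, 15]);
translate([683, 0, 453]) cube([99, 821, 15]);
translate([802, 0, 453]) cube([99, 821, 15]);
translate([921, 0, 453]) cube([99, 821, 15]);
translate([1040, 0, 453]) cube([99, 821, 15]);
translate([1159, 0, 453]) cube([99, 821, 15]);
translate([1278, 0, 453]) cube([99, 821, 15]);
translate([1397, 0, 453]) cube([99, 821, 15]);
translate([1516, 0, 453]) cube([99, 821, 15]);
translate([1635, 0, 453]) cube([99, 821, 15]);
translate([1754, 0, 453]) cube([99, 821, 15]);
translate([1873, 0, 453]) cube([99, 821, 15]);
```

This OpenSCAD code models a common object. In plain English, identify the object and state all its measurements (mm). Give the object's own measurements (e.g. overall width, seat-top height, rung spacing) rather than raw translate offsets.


A bed frame 2067 mm long (x) by 821 mm wide (y). Four 68×68 mm corner posts, 513 mm tall, at the corners of the footprint. Four rails of 30 mm thickness and 197 mm height run between adjacent posts with their undersides at z = 256 mm, their outer faces flush with the outside of the frame (the two x-running rails run between the posts' inner faces; the two y-running rails run between the posts' inner faces). 16 slats, each 99 mm wide (x) and 15 mm thick, lie across the top of the two x-running rails, running the full 821 mm width of the frame in y; along x they sit between the end posts with a 20 mm gap after the −x posts and between neighbouring slats, leaving 27 mm before the +x posts.


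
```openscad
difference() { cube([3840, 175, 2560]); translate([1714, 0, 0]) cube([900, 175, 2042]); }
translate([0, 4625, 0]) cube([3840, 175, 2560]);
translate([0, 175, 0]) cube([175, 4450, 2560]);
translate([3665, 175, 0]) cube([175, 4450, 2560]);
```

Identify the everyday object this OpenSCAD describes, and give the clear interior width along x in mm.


A single room. The interior width is 3490 mm.

Four walls enclosing a rectangle with a door in the front wall — a room. Outside width 3840 minus two 175 mm walls gives 3490 mm.


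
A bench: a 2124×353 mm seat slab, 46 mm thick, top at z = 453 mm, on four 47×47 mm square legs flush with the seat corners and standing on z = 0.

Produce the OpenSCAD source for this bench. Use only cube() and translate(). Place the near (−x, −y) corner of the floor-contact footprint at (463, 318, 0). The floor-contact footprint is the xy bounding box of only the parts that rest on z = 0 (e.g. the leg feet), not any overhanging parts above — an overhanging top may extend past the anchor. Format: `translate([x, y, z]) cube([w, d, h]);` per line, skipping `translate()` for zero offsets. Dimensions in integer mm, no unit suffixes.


translate([463, 318, 407]) cube([2124, 353, 46]);
translate([463, 318, 0]) cube([47, 47, 407]);
translate([463, 624, 0]) cube([47, 47, 407]);
translate([2540, 318, 0]) cube([47, 47, 407]);
translate([2540, 624, 0]) cube([47, 47, 407]);


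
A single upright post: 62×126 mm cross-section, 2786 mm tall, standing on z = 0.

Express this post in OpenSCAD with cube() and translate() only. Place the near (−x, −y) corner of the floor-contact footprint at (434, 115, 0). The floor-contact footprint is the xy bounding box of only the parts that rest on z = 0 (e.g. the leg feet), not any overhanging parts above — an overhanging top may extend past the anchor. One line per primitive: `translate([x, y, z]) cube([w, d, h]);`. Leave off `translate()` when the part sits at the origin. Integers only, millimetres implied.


translate([434, 115, 0]) cube([62, 126, 2786]);
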